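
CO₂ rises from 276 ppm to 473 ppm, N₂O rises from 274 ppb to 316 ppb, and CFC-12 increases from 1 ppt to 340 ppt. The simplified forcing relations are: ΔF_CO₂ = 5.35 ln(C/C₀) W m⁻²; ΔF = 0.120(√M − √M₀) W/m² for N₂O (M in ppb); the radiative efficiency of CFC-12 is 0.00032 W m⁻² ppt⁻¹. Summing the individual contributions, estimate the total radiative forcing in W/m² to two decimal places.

ΔF = 3.14 W/m²

CO₂: 5.35 × ln(473/276) = 5.35 × ln(1.71377) = 5.35 × 0.53870 = 2.8820 W/m².
N₂O: 0.120 × (√316 − √274) = 0.120 × (17.7764 − 16.5529) = 0.120 × 1.2235 = 0.1468 W/m².
CFC-12: ΔF = 0.00032 × (340 − 1) = 0.00032 × 339 = 0.1085 W/m².
Total ΔF = 2.8820 + 0.1468 + 0.1085 = 3.1373 W/m².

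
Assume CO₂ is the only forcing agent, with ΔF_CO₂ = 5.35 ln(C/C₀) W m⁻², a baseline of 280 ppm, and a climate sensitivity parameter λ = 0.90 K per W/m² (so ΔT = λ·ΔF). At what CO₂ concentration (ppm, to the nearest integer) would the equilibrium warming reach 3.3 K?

Required forcing: ΔF = ΔT/λ = 3.3/0.90 = 3.6667 W/m².
Then ln(C/280) = ΔF/5.35 = 3.6667/5.35 = 0.68536.
So C = 280 × e^0.68536 = 280 × 1.98449 = 555.66 ppm.

C ≈ 556 ppm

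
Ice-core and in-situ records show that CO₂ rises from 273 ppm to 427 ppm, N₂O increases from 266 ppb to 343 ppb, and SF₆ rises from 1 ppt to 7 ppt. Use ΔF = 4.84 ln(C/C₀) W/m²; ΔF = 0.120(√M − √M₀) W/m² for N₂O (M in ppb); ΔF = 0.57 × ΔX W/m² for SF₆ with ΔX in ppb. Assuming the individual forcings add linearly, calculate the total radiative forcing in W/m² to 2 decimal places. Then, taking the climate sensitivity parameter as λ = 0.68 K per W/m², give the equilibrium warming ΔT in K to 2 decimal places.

CO₂: 4.84 × ln(427/273) = 4.84 × ln(1.56410) = 4.84 × 0.44731 = 2.1650 W/m².
N₂O: 0.120 × (√343 − √266) = 0.120 × (18.5203 − 16.3095) = 0.120 × 2.2108 = 0.2653 W/m².
SF₆: Δ = 7 − 1 = 6 ppt = 0.006 ppb; ΔF = 0.57 × 0.006 = 0.0034 W/m².
Total ΔF = 2.1650 + 0.2653 + 0.0034 = 2.4337 W/m².
ΔT = λ ΔF = 0.68 × 2.43 = 1.6524 K.

ΔF = 2.43 W/m²; ΔT = 1.65 K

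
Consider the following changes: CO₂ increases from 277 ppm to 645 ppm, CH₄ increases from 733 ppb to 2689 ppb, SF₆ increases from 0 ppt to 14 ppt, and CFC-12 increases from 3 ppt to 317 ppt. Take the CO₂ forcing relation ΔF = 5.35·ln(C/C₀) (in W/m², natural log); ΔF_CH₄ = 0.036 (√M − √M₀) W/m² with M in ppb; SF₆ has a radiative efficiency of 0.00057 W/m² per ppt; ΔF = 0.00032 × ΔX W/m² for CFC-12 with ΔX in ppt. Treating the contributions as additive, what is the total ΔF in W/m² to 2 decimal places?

ΔF = 5.52 W/m²

CO₂: 5.35 × ln(645/277) = 5.35 × ln(2.32852) = 5.35 × 0.84523 = 4.5220 W/m².
CH₄: 0.036 × (√2689 − √733) = 0.036 × (51.8556 − 27.0740) = 0.036 × 24.7816 = 0.8921 W/m².
SF₆: ΔF = 0.00057 × (14 − 0) = 0.00057 × 14 = 0.0080 W/m².
CFC-12: ΔF = 0.00032 × (317 − 3) = 0.00032 × 314 = 0.1005 W/m².
Total ΔF = 4.5220 + 0.8921 + 0.0080 + 0.1005 = 5.5226 W/m².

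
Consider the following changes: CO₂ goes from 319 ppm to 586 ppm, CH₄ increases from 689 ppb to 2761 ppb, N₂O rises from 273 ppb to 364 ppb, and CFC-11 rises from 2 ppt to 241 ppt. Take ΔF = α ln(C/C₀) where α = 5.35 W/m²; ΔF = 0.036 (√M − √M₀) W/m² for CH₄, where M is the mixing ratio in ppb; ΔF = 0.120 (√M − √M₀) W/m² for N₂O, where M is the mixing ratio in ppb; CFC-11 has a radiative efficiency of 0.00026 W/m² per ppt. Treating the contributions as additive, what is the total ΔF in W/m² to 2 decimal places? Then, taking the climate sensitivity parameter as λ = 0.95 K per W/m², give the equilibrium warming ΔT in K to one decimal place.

CO₂: 5.35 × ln(586/319) = 5.35 × ln(1.83699) = 5.35 × 0.60813 = 3.2535 W/m².
CH₄: 0.036 × (√2761 − √689) = 0.036 × (52.5452 − 26.2488) = 0.036 × 26.2964 = 0.9467 W/m².
N₂O: 0.120 × (√364 − √273) = 0.120 × (19.0788 − 16.5227) = 0.120 × 2.5561 = 0.3067 W/m².
CFC-11: ΔF = 0.00026 × (241 − 2) = 0.00026 × 239 = 0.0621 W/m².
Total ΔF = 3.2535 + 0.9467 + 0.3067 + 0.0621 = 4.5690 W/m².
ΔT = λ ΔF = 0.95 × 4.57 = 4.3415 K.

ΔF = 4.57 W/m²; ΔT = 4.3 K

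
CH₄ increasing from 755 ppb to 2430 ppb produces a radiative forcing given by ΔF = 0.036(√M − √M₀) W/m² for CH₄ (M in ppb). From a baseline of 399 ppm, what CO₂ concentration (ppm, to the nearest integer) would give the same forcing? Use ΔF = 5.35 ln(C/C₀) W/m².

C ≈ 462 ppm

CH₄ forcing: 0.036 × (√2430 − √755) = 0.036 × (49.2950 − 27.4773) = 0.036 × 21.8177 = 0.78544 W/m².
Set 5.35 ln(C/399) = 0.78544: ln(C/399) = 0.78544/5.35 = 0.14681, so C = 399 × e^0.14681 = 399 × 1.15813 = 462.09 ppm.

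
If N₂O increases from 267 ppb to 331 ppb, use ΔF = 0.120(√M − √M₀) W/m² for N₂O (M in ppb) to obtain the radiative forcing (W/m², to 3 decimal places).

N₂O: 0.120 × (√331 − √267) = 0.120 × (18.1934 − 16.3401) = 0.120 × 1.8533 = 0.2224 W/m².

ΔF = 0.222 W/m²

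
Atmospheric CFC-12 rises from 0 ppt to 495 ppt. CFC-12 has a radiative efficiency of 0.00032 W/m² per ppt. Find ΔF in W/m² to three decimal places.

CFC-12: ΔF = 0.00032 × (495 − 0) = 0.00032 × 495 = 0.1584 W/m².

ΔF = 0.158 W/m²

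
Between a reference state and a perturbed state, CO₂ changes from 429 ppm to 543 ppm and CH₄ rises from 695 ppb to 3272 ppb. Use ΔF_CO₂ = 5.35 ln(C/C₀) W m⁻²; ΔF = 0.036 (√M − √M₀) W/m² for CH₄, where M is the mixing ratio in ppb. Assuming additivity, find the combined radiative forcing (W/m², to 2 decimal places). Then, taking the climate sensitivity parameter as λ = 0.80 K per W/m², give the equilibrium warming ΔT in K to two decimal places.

ΔF = 2.37 W/m²; ΔT = 1.90 K

CO₂: 5.35 × ln(543/429) = 5.35 × ln(1.26573) = 5.35 × 0.23565 = 1.2607 W/m².
CH₄: 0.036 × (√3272 − √695) = 0.036 × (57.2014 − 26.3629) = 0.036 × 30.8385 = 1.1102 W/m².
Total ΔF = 1.2607 + 1.1102 = 2.3709 W/m².
ΔT = λ ΔF = 0.80 × 2.37 = 1.8960 K.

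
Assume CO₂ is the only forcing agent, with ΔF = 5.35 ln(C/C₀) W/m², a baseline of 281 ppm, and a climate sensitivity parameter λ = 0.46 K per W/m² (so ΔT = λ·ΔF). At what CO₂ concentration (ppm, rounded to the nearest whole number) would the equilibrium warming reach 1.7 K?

Required forcing: ΔF = ΔT/λ = 1.7/0.46 = 3.6957 W/m².
Then ln(C/281) = ΔF/5.35 = 3.6957/5.35 = 0.69079.
So C = 281 × e^0.69079 = 281 × 1.99529 = 560.68 ppm.

C ≈ 561 ppm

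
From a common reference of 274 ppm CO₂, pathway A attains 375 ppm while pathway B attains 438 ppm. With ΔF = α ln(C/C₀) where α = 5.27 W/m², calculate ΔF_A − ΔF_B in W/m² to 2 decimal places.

ΔF_A − ΔF_B = -0.82 W/m²

ΔF_A = 5.27 ln(375/274) = 5.27 × 0.31380 = 1.6537 W/m².
ΔF_B = 5.27 ln(438/274) = 5.27 × 0.46909 = 2.4721 W/m².
Difference: 1.6537 − 2.4721 = -0.8184 W/m².
(Equivalently, ΔF_A − ΔF_B = 5.27 ln(375/438) = 5.27 × -0.15529 = -0.8184 W/m².)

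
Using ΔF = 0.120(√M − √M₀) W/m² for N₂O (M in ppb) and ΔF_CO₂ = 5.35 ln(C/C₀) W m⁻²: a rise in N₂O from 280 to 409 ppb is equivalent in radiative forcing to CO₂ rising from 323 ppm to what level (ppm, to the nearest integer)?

N₂O forcing: 0.120 × (√409 − √280) = 0.120 × (20.2237 − 16.7332) = 0.120 × 3.4905 = 0.41886 W/m².
Set 5.35 ln(C/323) = 0.41886: ln(C/323) = 0.41886/5.35 = 0.07829, so C = 323 × e^0.07829 = 323 × 1.08144 = 349.31 ppm.

C ≈ 349 ppm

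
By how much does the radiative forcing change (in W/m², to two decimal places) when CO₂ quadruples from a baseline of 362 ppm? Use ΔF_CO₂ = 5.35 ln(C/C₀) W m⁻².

Because the forcing depends only on the ratio C/C₀, the initial concentration does not enter.
ΔF = 5.35 × ln(4) = 5.35 × 1.38629 = 7.4167 W/m².

ΔF = 7.42 W/m²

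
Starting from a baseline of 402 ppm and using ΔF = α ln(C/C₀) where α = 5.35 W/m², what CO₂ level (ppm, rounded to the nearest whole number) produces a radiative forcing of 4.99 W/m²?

C ≈ 1022 ppm

Set 5.35 ln(C/402) = 4.99, so ln(C/402) = 4.99/5.35 = 0.93271.
Then C/402 = e^0.93271 = 2.54139, giving C = 402 × 2.54139 = 1021.64 ppm.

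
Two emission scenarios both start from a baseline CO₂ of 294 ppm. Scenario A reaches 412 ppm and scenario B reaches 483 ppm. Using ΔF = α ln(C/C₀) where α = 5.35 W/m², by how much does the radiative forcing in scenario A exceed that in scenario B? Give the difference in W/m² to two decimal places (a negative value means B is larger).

ΔF_A − ΔF_B = -0.85 W/m²

ΔF_A = 5.35 ln(412/294) = 5.35 × 0.33744 = 1.8053 W/m².
ΔF_B = 5.35 ln(483/294) = 5.35 × 0.49644 = 2.6560 W/m².
Difference: 1.8053 − 2.6560 = -0.8507 W/m².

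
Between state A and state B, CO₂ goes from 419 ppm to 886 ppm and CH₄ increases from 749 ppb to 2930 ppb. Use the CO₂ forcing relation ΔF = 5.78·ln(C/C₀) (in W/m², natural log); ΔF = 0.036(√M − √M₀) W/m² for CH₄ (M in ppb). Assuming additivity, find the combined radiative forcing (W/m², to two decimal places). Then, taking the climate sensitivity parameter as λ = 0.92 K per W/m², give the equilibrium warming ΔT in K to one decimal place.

CO₂: 5.78 × ln(886/419) = 5.78 × ln(2.11456) = 5.78 × 0.74885 = 4.3284 W/m².
CH₄: 0.036 × (√2930 − √749) = 0.036 × (54.1295 − 27.3679) = 0.036 × 26.7616 = 0.9634 W/m².
Total ΔF = 4.3284 + 0.9634 = 5.2918 W/m².
ΔT = λ ΔF = 0.92 × 5.29 = 4.8668 K.

ΔF = 5.29 W/m²; ΔT = 4.9 K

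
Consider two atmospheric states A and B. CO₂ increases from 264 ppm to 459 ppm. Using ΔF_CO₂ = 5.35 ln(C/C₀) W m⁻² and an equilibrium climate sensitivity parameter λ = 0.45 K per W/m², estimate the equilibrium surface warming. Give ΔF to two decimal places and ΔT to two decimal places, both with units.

CO₂: 5.35 × ln(459/264) = 5.35 × ln(1.73864) = 5.35 × 0.55310 = 2.9591 W/m².
ΔT = λ ΔF = 0.45 × 2.96 = 1.3320 K.

ΔF = 2.96 W/m²; ΔT = 1.33 K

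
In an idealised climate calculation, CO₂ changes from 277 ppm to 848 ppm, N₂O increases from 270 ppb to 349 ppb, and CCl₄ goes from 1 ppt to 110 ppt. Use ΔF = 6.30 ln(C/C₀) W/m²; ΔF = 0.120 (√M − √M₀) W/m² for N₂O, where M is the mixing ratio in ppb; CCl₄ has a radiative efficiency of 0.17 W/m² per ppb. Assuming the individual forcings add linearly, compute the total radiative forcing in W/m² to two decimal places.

CO₂: 6.30 × ln(848/277) = 6.30 × ln(3.06137) = 6.30 × 1.11886 = 7.0488 W/m².
N₂O: 0.120 × (√349 − √270) = 0.120 × (18.6815 − 16.4317) = 0.120 × 2.2498 = 0.2700 W/m².
CCl₄: Δ = 110 − 1 = 109 ppt = 0.109 ppb; ΔF = 0.17 × 0.109 = 0.0185 W/m².
Total ΔF = 7.0488 + 0.2700 + 0.0185 = 7.3373 W/m².

ΔF = 7.34 W/m²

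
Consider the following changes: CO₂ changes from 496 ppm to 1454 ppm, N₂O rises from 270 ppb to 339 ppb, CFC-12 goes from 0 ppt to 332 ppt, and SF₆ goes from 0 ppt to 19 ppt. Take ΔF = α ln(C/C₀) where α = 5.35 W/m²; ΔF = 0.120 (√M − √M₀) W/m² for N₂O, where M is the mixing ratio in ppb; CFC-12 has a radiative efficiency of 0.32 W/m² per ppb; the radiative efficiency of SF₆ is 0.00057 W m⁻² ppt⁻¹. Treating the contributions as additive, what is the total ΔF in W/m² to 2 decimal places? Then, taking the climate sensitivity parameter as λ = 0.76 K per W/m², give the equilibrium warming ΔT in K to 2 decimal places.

ΔF = 6.11 W/m²; ΔT = 4.64 K

CO₂: 5.35 × ln(1454/496) = 5.35 × ln(2.93145) = 5.35 × 1.07550 = 5.7539 W/m².
N₂O: 0.120 × (√339 − √270) = 0.120 × (18.4120 − 16.4317) = 0.120 × 1.9803 = 0.2376 W/m².
CFC-12: Δ = 332 − 0 = 332 ppt = 0.332 ppb; ΔF = 0.32 × 0.332 = 0.1062 W/m².
SF₆: ΔF = 0.00057 × (19 − 0) = 0.00057 × 19 = 0.0108 W/m².
Total ΔF = 5.7539 + 0.2376 + 0.1062 + 0.0108 = 6.1085 W/m².
ΔT = λ ΔF = 0.76 × 6.11 = 4.6436 K.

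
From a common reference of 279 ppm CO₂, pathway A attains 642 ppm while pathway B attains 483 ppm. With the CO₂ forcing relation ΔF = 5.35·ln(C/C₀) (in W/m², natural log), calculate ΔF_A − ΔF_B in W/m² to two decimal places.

ΔF_A = 5.35 ln(642/279) = 5.35 × 0.83338 = 4.4586 W/m².
ΔF_B = 5.35 ln(483/279) = 5.35 × 0.54880 = 2.9361 W/m².
Difference: 4.4586 − 2.9361 = 1.5225 W/m².

ΔF_A − ΔF_B = 1.52 W/m²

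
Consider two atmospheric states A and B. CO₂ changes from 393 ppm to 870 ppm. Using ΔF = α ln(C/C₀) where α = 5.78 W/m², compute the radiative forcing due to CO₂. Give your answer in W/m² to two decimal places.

ΔF = 4.59 W/m²

CO₂ absorption bands are partially saturated, so forcing scales with the logarithm of the concentration ratio.
CO₂: 5.78 × ln(870/393) = 5.78 × ln(2.21374) = 5.78 × 0.79468 = 4.5933 W/m².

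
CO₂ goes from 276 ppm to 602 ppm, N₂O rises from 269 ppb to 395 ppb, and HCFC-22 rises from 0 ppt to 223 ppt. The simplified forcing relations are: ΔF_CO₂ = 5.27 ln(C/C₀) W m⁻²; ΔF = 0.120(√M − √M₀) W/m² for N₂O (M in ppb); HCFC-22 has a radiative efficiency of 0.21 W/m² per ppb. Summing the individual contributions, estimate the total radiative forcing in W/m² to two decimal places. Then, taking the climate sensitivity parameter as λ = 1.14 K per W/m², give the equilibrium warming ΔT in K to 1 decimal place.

ΔF = 4.57 W/m²; ΔT = 5.2 K

CO₂: 5.27 × ln(602/276) = 5.27 × ln(2.18116) = 5.27 × 0.77986 = 4.1099 W/m².
N₂O: 0.120 × (√395 − √269) = 0.120 × (19.8746 − 16.4012) = 0.120 × 3.4734 = 0.4168 W/m².
HCFC-22: Δ = 223 − 0 = 223 ppt = 0.223 ppb; ΔF = 0.21 × 0.223 = 0.0468 W/m².
Total ΔF = 4.1099 + 0.4168 + 0.0468 = 4.5735 W/m².
ΔT = λ ΔF = 1.14 × 4.57 = 5.2098 K.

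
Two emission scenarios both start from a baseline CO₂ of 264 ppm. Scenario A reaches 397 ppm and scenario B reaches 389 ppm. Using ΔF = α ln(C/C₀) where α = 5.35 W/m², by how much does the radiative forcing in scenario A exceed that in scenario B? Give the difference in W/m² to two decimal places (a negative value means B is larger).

ΔF_A = 5.35 ln(397/264) = 5.35 × 0.40799 = 2.1827 W/m².
ΔF_B = 5.35 ln(389/264) = 5.35 × 0.38763 = 2.0738 W/m².
Difference: 2.1827 − 2.0738 = 0.1089 W/m².

ΔF_A − ΔF_B = 0.11 W/m²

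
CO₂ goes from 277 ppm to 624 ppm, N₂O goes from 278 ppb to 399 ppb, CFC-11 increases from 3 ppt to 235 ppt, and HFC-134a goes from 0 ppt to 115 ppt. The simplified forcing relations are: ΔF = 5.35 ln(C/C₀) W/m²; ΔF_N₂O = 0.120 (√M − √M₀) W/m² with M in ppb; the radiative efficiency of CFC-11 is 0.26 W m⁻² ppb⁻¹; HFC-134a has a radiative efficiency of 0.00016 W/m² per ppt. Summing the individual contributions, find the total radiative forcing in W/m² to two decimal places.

CO₂: 5.35 × ln(624/277) = 5.35 × ln(2.25271) = 5.35 × 0.81213 = 4.3449 W/m².
N₂O: 0.120 × (√399 − √278) = 0.120 × (19.9750 − 16.6733) = 0.120 × 3.3017 = 0.3962 W/m².
CFC-11: Δ = 235 − 3 = 232 ppt = 0.232 ppb; ΔF = 0.26 × 0.232 = 0.0603 W/m².
HFC-134a: ΔF = 0.00016 × (115 − 0) = 0.00016 × 115 = 0.0184 W/m².
Total ΔF = 4.3449 + 0.3962 + 0.0603 + 0.0184 = 4.8198 W/m².

ΔF = 4.82 W/m²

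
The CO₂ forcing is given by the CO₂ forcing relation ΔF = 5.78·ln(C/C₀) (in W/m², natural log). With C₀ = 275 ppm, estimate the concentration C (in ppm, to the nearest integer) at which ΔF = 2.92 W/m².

C ≈ 456 ppm

Set 5.78 ln(C/275) = 2.92, so ln(C/275) = 2.92/5.78 = 0.50519.
Then C/275 = e^0.50519 = 1.65730, giving C = 275 × 1.65730 = 455.76 ppm.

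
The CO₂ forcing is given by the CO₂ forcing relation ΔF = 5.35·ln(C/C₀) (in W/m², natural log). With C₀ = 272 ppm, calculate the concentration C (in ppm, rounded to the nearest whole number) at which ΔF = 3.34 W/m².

Set 5.35 ln(C/272) = 3.34, so ln(C/272) = 3.34/5.35 = 0.62430.
Then C/272 = e^0.62430 = 1.86694, giving C = 272 × 1.86694 = 507.81 ppm.

C ≈ 508 ppm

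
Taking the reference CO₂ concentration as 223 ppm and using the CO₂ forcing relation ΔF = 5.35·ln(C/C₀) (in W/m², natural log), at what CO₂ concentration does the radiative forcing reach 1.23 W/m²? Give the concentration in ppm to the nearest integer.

C ≈ 281 ppm

Set 5.35 ln(C/223) = 1.23, so ln(C/223) = 1.23/5.35 = 0.22991.
Then C/223 = e^0.22991 = 1.25849, giving C = 223 × 1.25849 = 280.64 ppm.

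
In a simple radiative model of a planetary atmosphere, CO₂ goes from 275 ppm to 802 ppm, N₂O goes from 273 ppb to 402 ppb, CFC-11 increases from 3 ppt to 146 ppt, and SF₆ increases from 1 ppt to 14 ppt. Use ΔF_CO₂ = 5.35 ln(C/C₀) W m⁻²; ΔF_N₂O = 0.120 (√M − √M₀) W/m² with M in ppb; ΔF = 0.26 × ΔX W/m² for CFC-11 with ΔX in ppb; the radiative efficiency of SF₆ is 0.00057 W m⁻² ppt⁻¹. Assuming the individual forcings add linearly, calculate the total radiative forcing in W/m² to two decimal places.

ΔF = 6.19 W/m²

CO₂: 5.35 × ln(802/275) = 5.35 × ln(2.91636) = 5.35 × 1.07034 = 5.7263 W/m².
N₂O: 0.120 × (√402 − √273) = 0.120 × (20.0499 − 16.5227) = 0.120 × 3.5272 = 0.4233 W/m².
CFC-11: Δ = 146 − 3 = 143 ppt = 0.143 ppb; ΔF = 0.26 × 0.143 = 0.0372 W/m².
SF₆: ΔF = 0.00057 × (14 − 1) = 0.00057 × 13 = 0.0074 W/m².
Total ΔF = 5.7263 + 0.4233 + 0.0372 + 0.0074 = 6.1942 W/m².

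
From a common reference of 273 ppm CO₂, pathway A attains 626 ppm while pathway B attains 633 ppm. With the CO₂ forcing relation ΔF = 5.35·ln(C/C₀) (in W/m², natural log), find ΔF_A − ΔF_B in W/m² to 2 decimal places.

ΔF_A − ΔF_B = -0.06 W/m²

ΔF_A = 5.35 ln(626/273) = 5.35 × 0.82988 = 4.4399 W/m².
ΔF_B = 5.35 ln(633/273) = 5.35 × 0.84100 = 4.4994 W/m².
Difference: 4.4399 − 4.4994 = -0.0595 W/m².
(Equivalently, ΔF_A − ΔF_B = 5.35 ln(626/633) = 5.35 × -0.01112 = -0.0595 W/m².)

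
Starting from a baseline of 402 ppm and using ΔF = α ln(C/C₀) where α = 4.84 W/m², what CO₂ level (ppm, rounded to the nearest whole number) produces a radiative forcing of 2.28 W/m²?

C ≈ 644 ppm

Set 4.84 ln(C/402) = 2.28, so ln(C/402) = 2.28/4.84 = 0.47107.
Then C/402 = e^0.47107 = 1.60171, giving C = 402 × 1.60171 = 643.89 ppm.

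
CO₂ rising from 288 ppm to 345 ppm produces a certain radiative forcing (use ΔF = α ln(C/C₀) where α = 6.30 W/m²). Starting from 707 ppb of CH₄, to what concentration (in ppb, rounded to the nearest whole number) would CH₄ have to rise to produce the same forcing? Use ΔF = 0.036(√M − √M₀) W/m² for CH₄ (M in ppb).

CO₂ forcing: 6.30 × ln(345/288) = 6.30 × 0.180584 = 1.13768 W/m².
Set 0.036(√M − √707) = 1.13768: √M = 1.13768/0.036 + √707 = 31.6022 + 26.5895 = 58.1917.
M = (58.1917)² = 3386.27 ppb.

M ≈ 3386 ppb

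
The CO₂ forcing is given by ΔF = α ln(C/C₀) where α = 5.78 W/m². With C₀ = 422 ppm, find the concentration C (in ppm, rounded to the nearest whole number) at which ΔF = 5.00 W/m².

Set 5.78 ln(C/422) = 5.00, so ln(C/422) = 5.00/5.78 = 0.86505.
Then C/422 = e^0.86505 = 2.37512, giving C = 422 × 2.37512 = 1002.30 ppm.

C ≈ 1002 ppm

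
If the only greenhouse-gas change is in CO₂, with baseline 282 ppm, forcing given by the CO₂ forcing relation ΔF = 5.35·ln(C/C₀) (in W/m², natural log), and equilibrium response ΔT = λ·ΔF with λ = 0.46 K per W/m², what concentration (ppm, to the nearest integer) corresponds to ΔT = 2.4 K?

Required forcing: ΔF = ΔT/λ = 2.4/0.46 = 5.2174 W/m².
Then ln(C/282) = ΔF/5.35 = 5.2174/5.35 = 0.97521.
So C = 282 × e^0.97521 = 282 × 2.65172 = 747.79 ppm.

C ≈ 748 ppm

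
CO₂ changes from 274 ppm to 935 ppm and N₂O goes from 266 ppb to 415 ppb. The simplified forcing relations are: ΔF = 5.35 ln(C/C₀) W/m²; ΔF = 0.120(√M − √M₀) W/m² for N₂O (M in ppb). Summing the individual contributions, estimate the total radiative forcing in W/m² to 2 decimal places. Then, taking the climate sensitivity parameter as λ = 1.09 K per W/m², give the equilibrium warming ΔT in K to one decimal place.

CO₂: 5.35 × ln(935/274) = 5.35 × ln(3.41241) = 5.35 × 1.22742 = 6.5667 W/m².
N₂O: 0.120 × (√415 − √266) = 0.120 × (20.3715 − 16.3095) = 0.120 × 4.0620 = 0.4874 W/m².
Total ΔF = 6.5667 + 0.4874 = 7.0541 W/m².
ΔT = λ ΔF = 1.09 × 7.05 = 7.6845 K.

ΔF = 7.05 W/m²; ΔT = 7.7 K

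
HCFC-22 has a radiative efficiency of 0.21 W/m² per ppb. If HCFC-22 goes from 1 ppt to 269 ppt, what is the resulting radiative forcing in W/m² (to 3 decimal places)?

HCFC-22: Δ = 269 − 1 = 268 ppt = 0.268 ppb; ΔF = 0.21 × 0.268 = 0.0563 W/m².

ΔF = 0.056 W/m²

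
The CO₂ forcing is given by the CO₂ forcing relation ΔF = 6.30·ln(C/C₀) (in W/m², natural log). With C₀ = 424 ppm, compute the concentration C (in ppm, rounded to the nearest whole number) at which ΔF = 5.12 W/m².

Set 6.30 ln(C/424) = 5.12, so ln(C/424) = 5.12/6.30 = 0.81270.
Then C/424 = e^0.81270 = 2.25399, giving C = 424 × 2.25399 = 955.69 ppm.

C ≈ 956 ppm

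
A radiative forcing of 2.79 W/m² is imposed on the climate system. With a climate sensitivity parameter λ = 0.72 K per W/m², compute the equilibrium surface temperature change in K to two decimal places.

ΔT = λ ΔF = 0.72 × 2.79 = 2.0088 K.

ΔT = 2.01 K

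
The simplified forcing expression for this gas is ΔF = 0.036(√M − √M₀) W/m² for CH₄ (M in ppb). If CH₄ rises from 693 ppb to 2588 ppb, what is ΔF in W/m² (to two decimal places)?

ΔF = 0.88 W/m²

CH₄: 0.036 × (√2588 − √693) = 0.036 × (50.8724 − 26.3249) = 0.036 × 24.5475 = 0.8837 W/m².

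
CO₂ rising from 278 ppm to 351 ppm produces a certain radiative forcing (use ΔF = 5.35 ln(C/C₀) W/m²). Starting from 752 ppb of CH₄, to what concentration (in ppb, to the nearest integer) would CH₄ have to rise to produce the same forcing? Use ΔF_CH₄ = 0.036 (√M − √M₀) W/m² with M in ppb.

CO₂ forcing: 5.35 × ln(351/278) = 5.35 × 0.233165 = 1.24743 W/m².
Set 0.036(√M − √752) = 1.24743: √M = 1.24743/0.036 + √752 = 34.6508 + 27.4226 = 62.0734.
M = (62.0734)² = 3853.11 ppb.

M ≈ 3853 ppb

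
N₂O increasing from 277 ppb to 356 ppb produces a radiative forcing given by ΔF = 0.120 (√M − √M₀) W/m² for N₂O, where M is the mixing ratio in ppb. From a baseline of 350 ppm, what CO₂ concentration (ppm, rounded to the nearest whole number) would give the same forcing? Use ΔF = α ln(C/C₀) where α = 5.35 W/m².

N₂O forcing: 0.120 × (√356 − √277) = 0.120 × (18.8680 − 16.6433) = 0.120 × 2.2247 = 0.26696 W/m².
Set 5.35 ln(C/350) = 0.26696: ln(C/350) = 0.26696/5.35 = 0.04990, so C = 350 × e^0.04990 = 350 × 1.05117 = 367.91 ppm.

C ≈ 368 ppm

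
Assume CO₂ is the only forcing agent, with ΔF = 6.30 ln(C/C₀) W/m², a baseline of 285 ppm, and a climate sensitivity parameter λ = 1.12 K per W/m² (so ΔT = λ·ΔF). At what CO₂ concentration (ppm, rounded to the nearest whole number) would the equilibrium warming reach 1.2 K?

C ≈ 338 ppm

Required forcing: ΔF = ΔT/λ = 1.2/1.12 = 1.0714 W/m².
Then ln(C/285) = ΔF/6.30 = 1.0714/6.30 = 0.17006.
So C = 285 × e^0.17006 = 285 × 1.18538 = 337.83 ppm.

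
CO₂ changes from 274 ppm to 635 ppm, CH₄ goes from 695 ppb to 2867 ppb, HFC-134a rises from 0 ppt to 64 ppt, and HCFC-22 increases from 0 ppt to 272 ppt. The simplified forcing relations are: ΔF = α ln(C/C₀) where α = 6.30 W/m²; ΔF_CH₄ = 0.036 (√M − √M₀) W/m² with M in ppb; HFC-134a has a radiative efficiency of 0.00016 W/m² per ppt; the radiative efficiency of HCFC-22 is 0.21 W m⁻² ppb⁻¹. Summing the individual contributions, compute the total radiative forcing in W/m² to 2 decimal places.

CO₂: 6.30 × ln(635/274) = 6.30 × ln(2.31752) = 6.30 × 0.84050 = 5.2952 W/m².
CH₄: 0.036 × (√2867 − √695) = 0.036 × (53.5444 − 26.3629) = 0.036 × 27.1815 = 0.9785 W/m².
HFC-134a: ΔF = 0.00016 × (64 − 0) = 0.00016 × 64 = 0.0102 W/m².
HCFC-22: Δ = 272 − 0 = 272 ppt = 0.272 ppb; ΔF = 0.21 × 0.272 = 0.0571 W/m².
Total ΔF = 5.2952 + 0.9785 + 0.0102 + 0.0571 = 6.3410 W/m².

ΔF = 6.34 W/m²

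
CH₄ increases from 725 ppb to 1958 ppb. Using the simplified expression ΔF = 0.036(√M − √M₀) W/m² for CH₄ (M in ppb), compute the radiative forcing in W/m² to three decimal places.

CH₄: 0.036 × (√1958 − √725) = 0.036 × (44.2493 − 26.9258) = 0.036 × 17.3235 = 0.6236 W/m².

ΔF = 0.624 W/m²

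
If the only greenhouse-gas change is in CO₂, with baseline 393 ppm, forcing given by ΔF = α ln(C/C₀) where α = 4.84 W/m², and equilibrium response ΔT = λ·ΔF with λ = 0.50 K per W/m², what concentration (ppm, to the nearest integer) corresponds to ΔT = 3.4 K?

Required forcing: ΔF = ΔT/λ = 3.4/0.50 = 6.8000 W/m².
Then ln(C/393) = ΔF/4.84 = 6.8000/4.84 = 1.40496.
So C = 393 × e^1.40496 = 393 × 4.07536 = 1601.62 ppm.

C ≈ 1602 ppm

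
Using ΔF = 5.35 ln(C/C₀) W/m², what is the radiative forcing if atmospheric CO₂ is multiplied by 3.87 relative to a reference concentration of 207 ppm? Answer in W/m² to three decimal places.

ΔF = 7.240 W/m²

Because the forcing depends only on the ratio C/C₀, the initial concentration does not enter.
ΔF = 5.35 × ln(3.87) = 5.35 × 1.35325 = 7.2399 W/m².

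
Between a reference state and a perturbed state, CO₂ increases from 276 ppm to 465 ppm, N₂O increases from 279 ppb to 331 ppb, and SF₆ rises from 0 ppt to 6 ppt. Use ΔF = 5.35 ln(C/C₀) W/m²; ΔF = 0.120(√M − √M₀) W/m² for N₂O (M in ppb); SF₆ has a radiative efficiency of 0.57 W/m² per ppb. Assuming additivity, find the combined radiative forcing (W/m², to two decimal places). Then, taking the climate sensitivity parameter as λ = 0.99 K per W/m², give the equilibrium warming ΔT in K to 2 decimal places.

ΔF = 2.97 W/m²; ΔT = 2.94 K

CO₂: 5.35 × ln(465/276) = 5.35 × ln(1.68478) = 5.35 × 0.52163 = 2.7907 W/m².
N₂O: 0.120 × (√331 − √279) = 0.120 × (18.1934 − 16.7033) = 0.120 × 1.4901 = 0.1788 W/m².
SF₆: Δ = 6 − 0 = 6 ppt = 0.006 ppb; ΔF = 0.57 × 0.006 = 0.0034 W/m².
Total ΔF = 2.7907 + 0.1788 + 0.0034 = 2.9729 W/m².
ΔT = λ ΔF = 0.99 × 2.97 = 2.9403 K.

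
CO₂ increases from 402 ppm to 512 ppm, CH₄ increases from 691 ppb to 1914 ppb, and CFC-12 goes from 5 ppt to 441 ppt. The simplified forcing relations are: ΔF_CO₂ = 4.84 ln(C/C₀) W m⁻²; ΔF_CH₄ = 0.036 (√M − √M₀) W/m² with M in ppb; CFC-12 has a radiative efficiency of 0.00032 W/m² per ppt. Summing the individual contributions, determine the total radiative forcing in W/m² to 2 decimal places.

ΔF = 1.94 W/m²

CO₂: 4.84 × ln(512/402) = 4.84 × ln(1.27363) = 4.84 × 0.24187 = 1.1707 W/m².
CH₄: 0.036 × (√1914 − √691) = 0.036 × (43.7493 − 26.2869) = 0.036 × 17.4624 = 0.6286 W/m².
CFC-12: ΔF = 0.00032 × (441 − 5) = 0.00032 × 436 = 0.1395 W/m².
Total ΔF = 1.1707 + 0.6286 + 0.1395 = 1.9388 W/m².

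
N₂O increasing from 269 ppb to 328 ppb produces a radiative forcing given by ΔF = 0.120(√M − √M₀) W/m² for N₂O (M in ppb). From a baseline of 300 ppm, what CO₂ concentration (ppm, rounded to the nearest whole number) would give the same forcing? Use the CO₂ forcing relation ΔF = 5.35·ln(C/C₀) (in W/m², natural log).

N₂O forcing: 0.120 × (√328 − √269) = 0.120 × (18.1108 − 16.4012) = 0.120 × 1.7096 = 0.20515 W/m².
Set 5.35 ln(C/300) = 0.20515: ln(C/300) = 0.20515/5.35 = 0.03835, so C = 300 × e^0.03835 = 300 × 1.03909 = 311.73 ppm.

C ≈ 312 ppm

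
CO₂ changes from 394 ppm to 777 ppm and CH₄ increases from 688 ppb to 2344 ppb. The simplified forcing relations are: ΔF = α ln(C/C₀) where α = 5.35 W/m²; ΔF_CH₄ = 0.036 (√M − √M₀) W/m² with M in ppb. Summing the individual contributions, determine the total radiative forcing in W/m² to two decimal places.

ΔF = 4.43 W/m²

CO₂: 5.35 × ln(777/394) = 5.35 × ln(1.97208) = 5.35 × 0.67909 = 3.6331 W/m².
CH₄: 0.036 × (√2344 − √688) = 0.036 × (48.4149 − 26.2298) = 0.036 × 22.1851 = 0.7987 W/m².
Total ΔF = 3.6331 + 0.7987 = 4.4318 W/m².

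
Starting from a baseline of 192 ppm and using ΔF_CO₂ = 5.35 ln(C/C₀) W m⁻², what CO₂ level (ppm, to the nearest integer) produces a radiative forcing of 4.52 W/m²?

Set 5.35 ln(C/192) = 4.52, so ln(C/192) = 4.52/5.35 = 0.84486.
Then C/192 = e^0.84486 = 2.32765, giving C = 192 × 2.32765 = 446.91 ppm.

C ≈ 447 ppm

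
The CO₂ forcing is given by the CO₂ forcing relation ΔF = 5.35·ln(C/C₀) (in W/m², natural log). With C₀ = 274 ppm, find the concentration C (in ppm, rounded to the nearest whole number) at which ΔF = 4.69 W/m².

Set 5.35 ln(C/274) = 4.69, so ln(C/274) = 4.69/5.35 = 0.87664.
Then C/274 = e^0.87664 = 2.40281, giving C = 274 × 2.40281 = 658.37 ppm.

C ≈ 658 ppm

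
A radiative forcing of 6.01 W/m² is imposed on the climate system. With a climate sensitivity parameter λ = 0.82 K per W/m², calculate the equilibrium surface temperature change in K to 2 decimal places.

ΔT = 4.93 K

ΔT = λ ΔF = 0.82 × 6.01 = 4.9282 K.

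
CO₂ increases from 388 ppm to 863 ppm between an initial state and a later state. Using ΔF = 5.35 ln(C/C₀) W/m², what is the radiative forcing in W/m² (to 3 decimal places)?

ΔF = 4.277 W/m²

CO₂ absorption bands are partially saturated, so forcing scales with the logarithm of the concentration ratio.
CO₂: 5.35 × ln(863/388) = 5.35 × ln(2.22423) = 5.35 × 0.79941 = 4.2768 W/m².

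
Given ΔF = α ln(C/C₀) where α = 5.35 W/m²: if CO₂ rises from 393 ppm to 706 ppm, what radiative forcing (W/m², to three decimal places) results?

ΔF = 3.134 W/m²

CO₂ absorption bands are partially saturated, so forcing scales with the logarithm of the concentration ratio.
CO₂: 5.35 × ln(706/393) = 5.35 × ln(1.79644) = 5.35 × 0.58581 = 3.1341 W/m².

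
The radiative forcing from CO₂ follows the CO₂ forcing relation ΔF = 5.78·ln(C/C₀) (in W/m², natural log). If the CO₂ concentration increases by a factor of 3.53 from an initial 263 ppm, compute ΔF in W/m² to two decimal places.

Because the forcing depends only on the ratio C/C₀, the initial concentration does not enter.
ΔF = 5.78 × ln(3.53) = 5.78 × 1.26130 = 7.2903 W/m².

ΔF = 7.29 W/m²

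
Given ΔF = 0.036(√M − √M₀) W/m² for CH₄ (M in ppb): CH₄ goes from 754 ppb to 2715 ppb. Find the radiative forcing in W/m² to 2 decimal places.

CH₄: 0.036 × (√2715 − √754) = 0.036 × (52.1057 − 27.4591) = 0.036 × 24.6466 = 0.8873 W/m².

ΔF = 0.89 W/m²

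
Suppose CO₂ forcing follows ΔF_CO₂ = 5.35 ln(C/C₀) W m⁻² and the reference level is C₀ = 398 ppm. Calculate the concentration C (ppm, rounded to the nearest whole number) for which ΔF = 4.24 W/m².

Set 5.35 ln(C/398) = 4.24, so ln(C/398) = 4.24/5.35 = 0.79252.
Then C/398 = e^0.79252 = 2.20896, giving C = 398 × 2.20896 = 879.17 ppm.

C ≈ 879 ppm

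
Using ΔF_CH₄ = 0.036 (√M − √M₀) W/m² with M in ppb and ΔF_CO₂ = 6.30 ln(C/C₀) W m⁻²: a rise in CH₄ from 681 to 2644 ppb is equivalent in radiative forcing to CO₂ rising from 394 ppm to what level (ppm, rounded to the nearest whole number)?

CH₄ forcing: 0.036 × (√2644 − √681) = 0.036 × (51.4198 − 26.0960) = 0.036 × 25.3238 = 0.91166 W/m².
Set 6.30 ln(C/394) = 0.91166: ln(C/394) = 0.91166/6.30 = 0.14471, so C = 394 × e^0.14471 = 394 × 1.15570 = 455.35 ppm.

C ≈ 455 ppm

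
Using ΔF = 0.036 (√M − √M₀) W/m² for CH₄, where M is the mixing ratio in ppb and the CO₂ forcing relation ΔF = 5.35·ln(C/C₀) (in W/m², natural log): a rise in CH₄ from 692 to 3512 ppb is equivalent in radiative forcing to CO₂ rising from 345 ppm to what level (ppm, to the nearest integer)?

CH₄ forcing: 0.036 × (√3512 − √692) = 0.036 × (59.2621 − 26.3059) = 0.036 × 32.9562 = 1.18642 W/m².
Set 5.35 ln(C/345) = 1.18642: ln(C/345) = 1.18642/5.35 = 0.22176, so C = 345 × e^0.22176 = 345 × 1.24827 = 430.65 ppm.

C ≈ 431 ppm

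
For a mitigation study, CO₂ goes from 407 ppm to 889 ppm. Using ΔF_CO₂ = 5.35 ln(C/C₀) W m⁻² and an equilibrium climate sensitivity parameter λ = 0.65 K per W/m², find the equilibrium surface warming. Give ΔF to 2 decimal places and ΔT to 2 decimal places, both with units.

ΔF = 4.18 W/m²; ΔT = 2.72 K

CO₂: 5.35 × ln(889/407) = 5.35 × ln(2.18428) = 5.35 × 0.78129 = 4.1799 W/m².
ΔT = λ ΔF = 0.65 × 4.18 = 2.7170 K.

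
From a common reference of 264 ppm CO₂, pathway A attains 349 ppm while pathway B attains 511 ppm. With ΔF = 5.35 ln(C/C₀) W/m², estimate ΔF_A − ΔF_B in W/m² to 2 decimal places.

ΔF_A − ΔF_B = -2.04 W/m²

ΔF_A = 5.35 ln(349/264) = 5.35 × 0.27912 = 1.4933 W/m².
ΔF_B = 5.35 ln(511/264) = 5.35 × 0.66042 = 3.5332 W/m².
Difference: 1.4933 − 3.5332 = -2.0399 W/m².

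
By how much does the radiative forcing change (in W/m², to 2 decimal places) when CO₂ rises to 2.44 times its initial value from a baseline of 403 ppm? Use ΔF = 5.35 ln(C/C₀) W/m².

Because the forcing depends only on the ratio C/C₀, the initial concentration does not enter.
ΔF = 5.35 × ln(2.44) = 5.35 × 0.89200 = 4.7722 W/m².

ΔF = 4.77 W/m²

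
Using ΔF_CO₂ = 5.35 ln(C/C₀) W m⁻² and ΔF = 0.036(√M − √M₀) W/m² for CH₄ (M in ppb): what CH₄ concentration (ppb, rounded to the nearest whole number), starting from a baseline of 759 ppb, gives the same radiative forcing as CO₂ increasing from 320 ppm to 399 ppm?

CO₂ forcing: 5.35 × ln(399/320) = 5.35 × 0.220640 = 1.18042 W/m².
Set 0.036(√M − √759) = 1.18042: √M = 1.18042/0.036 + √759 = 32.7894 + 27.5500 = 60.3394.
M = (60.3394)² = 3640.84 ppb.

M ≈ 3641 ppb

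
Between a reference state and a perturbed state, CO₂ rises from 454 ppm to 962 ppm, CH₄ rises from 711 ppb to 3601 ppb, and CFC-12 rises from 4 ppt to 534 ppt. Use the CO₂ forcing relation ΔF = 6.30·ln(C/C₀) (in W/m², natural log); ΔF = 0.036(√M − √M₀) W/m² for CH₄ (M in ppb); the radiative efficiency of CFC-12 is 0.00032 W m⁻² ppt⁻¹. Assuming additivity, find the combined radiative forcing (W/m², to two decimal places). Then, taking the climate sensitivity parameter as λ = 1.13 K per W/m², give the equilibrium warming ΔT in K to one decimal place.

CO₂: 6.30 × ln(962/454) = 6.30 × ln(2.11894) = 6.30 × 0.75092 = 4.7308 W/m².
CH₄: 0.036 × (√3601 − √711) = 0.036 × (60.0083 − 26.6646) = 0.036 × 33.3437 = 1.2004 W/m².
CFC-12: ΔF = 0.00032 × (534 − 4) = 0.00032 × 530 = 0.1696 W/m².
Total ΔF = 4.7308 + 1.2004 + 0.1696 = 6.1008 W/m².
ΔT = λ ΔF = 1.13 × 6.10 = 6.8930 K.

ΔF = 6.10 W/m²; ΔT = 6.9 K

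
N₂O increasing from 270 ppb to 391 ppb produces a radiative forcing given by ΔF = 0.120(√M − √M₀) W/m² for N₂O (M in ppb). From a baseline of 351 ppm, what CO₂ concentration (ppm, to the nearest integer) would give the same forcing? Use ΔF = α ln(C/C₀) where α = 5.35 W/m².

N₂O forcing: 0.120 × (√391 − √270) = 0.120 × (19.7737 − 16.4317) = 0.120 × 3.3420 = 0.40104 W/m².
Set 5.35 ln(C/351) = 0.40104: ln(C/351) = 0.40104/5.35 = 0.07496, so C = 351 × e^0.07496 = 351 × 1.07784 = 378.32 ppm.

C ≈ 378 ppm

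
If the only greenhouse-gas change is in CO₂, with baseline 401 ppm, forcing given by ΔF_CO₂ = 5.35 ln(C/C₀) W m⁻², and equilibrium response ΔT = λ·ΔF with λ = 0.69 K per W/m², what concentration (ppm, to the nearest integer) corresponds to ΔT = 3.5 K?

Required forcing: ΔF = ΔT/λ = 3.5/0.69 = 5.0725 W/m².
Then ln(C/401) = ΔF/5.35 = 5.0725/5.35 = 0.94813.
So C = 401 × e^0.94813 = 401 × 2.58088 = 1034.93 ppm.

C ≈ 1035 ppm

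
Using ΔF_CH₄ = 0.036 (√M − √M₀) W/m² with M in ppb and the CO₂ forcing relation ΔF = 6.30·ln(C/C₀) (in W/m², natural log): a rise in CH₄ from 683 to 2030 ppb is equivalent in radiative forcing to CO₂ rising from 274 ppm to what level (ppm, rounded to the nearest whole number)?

CH₄ forcing: 0.036 × (√2030 − √683) = 0.036 × (45.0555 − 26.1343) = 0.036 × 18.9212 = 0.68116 W/m².
Set 6.30 ln(C/274) = 0.68116: ln(C/274) = 0.68116/6.30 = 0.10812, so C = 274 × e^0.10812 = 274 × 1.11418 = 305.29 ppm.

C ≈ 305 ppm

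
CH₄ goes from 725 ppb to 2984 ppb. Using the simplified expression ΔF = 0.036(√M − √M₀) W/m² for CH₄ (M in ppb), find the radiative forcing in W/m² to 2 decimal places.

ΔF = 1.00 W/m²

CH₄: 0.036 × (√2984 − √725) = 0.036 × (54.6260 − 26.9258) = 0.036 × 27.7002 = 0.9972 W/m².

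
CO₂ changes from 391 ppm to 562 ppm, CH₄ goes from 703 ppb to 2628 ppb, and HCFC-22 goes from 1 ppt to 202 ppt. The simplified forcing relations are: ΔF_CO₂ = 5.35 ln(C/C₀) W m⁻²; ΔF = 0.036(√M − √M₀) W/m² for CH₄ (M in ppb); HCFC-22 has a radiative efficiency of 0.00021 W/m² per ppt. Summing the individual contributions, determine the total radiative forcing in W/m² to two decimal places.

ΔF = 2.87 W/m²

CO₂: 5.35 × ln(562/391) = 5.35 × ln(1.43734) = 5.35 × 0.36279 = 1.9409 W/m².
CH₄: 0.036 × (√2628 − √703) = 0.036 × (51.2640 − 26.5141) = 0.036 × 24.7499 = 0.8910 W/m².
HCFC-22: ΔF = 0.00021 × (202 − 1) = 0.00021 × 201 = 0.0422 W/m².
Total ΔF = 1.9409 + 0.8910 + 0.0422 = 2.8741 W/m².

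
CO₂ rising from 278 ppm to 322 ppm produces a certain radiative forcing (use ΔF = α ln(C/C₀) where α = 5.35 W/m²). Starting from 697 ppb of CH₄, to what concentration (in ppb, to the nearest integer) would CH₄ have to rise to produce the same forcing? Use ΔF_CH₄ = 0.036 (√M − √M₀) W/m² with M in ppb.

M ≈ 2327 ppb

CO₂ forcing: 5.35 × ln(322/278) = 5.35 × 0.146930 = 0.78608 W/m².
Set 0.036(√M − √697) = 0.78608: √M = 0.78608/0.036 + √697 = 21.8356 + 26.4008 = 48.2364.
M = (48.2364)² = 2326.75 ppb.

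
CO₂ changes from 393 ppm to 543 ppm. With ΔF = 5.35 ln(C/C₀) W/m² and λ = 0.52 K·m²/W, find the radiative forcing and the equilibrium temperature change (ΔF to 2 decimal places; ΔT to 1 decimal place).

CO₂: 5.35 × ln(543/393) = 5.35 × ln(1.38168) = 5.35 × 0.32330 = 1.7297 W/m².
ΔT = λ ΔF = 0.52 × 1.73 = 0.8996 K.

ΔF = 1.73 W/m²; ΔT = 0.9 K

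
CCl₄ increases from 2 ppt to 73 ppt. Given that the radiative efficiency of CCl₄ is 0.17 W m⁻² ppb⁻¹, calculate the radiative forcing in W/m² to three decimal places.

CCl₄: Δ = 73 − 2 = 71 ppt = 0.071 ppb; ΔF = 0.17 × 0.071 = 0.0121 W/m².

ΔF = 0.012 W/m²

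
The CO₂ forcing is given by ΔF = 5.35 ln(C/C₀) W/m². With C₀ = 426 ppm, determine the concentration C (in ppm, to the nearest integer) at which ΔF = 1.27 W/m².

Set 5.35 ln(C/426) = 1.27, so ln(C/426) = 1.27/5.35 = 0.23738.
Then C/426 = e^0.23738 = 1.26792, giving C = 426 × 1.26792 = 540.13 ppm.

C ≈ 540 ppm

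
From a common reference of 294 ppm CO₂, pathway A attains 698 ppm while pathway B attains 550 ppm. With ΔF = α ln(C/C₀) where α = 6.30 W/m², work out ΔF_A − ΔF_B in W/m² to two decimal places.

ΔF_A = 6.30 ln(698/294) = 6.30 × 0.86464 = 5.4472 W/m².
ΔF_B = 6.30 ln(550/294) = 6.30 × 0.62634 = 3.9459 W/m².
Difference: 5.4472 − 3.9459 = 1.5013 W/m².

ΔF_A − ΔF_B = 1.50 W/m²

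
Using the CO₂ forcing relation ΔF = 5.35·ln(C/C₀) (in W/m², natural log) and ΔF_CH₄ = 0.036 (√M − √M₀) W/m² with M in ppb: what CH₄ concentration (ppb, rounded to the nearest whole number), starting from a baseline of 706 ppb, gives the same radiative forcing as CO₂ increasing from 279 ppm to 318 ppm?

M ≈ 2117 ppb

CO₂ forcing: 5.35 × ln(318/279) = 5.35 × 0.130840 = 0.69999 W/m².
Set 0.036(√M − √706) = 0.69999: √M = 0.69999/0.036 + √706 = 19.4442 + 26.5707 = 46.0149.
M = (46.0149)² = 2117.37 ppb.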